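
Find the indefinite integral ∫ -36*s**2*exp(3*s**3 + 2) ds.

Let u = 3*s**3 + 2, so du = (9*s**2) ds.
Rewriting, the integral becomes -4·∫ e^u du = -4·e^u.
Substituting back, u = 3*s**3 + 2.

-4*exp(3*s**3 + 2) + C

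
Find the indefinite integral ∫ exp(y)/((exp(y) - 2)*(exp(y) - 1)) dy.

log(exp(y) - 2) - log(exp(y) - 1) + C

Let u = e^y, du = e^y dy.
The integral becomes ∫ du/((u-1)(u-2)); decompose into partial fractions.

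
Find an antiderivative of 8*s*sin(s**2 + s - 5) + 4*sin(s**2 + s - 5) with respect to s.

-4*cos(s**2 + s - 5) + C

Let u = s**2 + s - 5, so du = (2*s + 1) ds.
Rewriting, the integral becomes 4·∫ sin(u) du = 4·-cos(u).
Substituting back, u = s**2 + s - 5.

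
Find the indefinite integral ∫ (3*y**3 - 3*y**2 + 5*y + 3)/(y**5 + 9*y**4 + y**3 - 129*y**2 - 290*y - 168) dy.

Factor the denominator: (y - 4)*(y + 1)*(y + 2)*(y + 3)*(y + 7).
Partial-fraction decomposition: -151/(165*(y + 7)) + 15/(7*(y + 3)) - 43/(30*(y + 2)) + 2/(15*(y + 1)) + 167/(2310*(y - 4)).
Integrate each term: A/(y−a) contributes A·log|y−a|.

167*log(y - 4)/2310 + 2*log(y + 1)/15 - 43*log(y + 2)/30 + 15*log(y + 3)/7 - 151*log(y + 7)/165 + C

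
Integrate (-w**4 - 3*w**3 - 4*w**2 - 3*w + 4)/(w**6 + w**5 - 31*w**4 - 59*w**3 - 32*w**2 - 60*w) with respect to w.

Factor the denominator: w*(w - 6)*(w + 2)*(w + 5)*(w**2 + 1).
Partial-fraction decomposition: 7*(61*w + 33)/(4810*(w**2 + 1)) + 331/(4290*(w + 5)) + 1/(120*(w + 2)) - 1051/(9768*(w - 6)) - 1/(15*w).
Integrate each term; A/(w−a) gives A·log|w−a|; the (Bw+D)/(w²+p²) term gives a log and an atan.

-log(w)/15 - 1051*log(w - 6)/9768 + log(w + 2)/120 + 331*log(w + 5)/4290 + 427*log(w**2 + 1)/9620 + 231*atan(w)/4810 + C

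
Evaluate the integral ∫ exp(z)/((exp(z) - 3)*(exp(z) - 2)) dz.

Let u = e^z, du = e^z dz.
The integral becomes ∫ du/((u-3)(u-2)); decompose into partial fractions.

log(exp(z) - 3) - log(exp(z) - 2) + C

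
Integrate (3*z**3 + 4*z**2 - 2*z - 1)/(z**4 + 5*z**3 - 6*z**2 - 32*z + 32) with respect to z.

35*log(z - 2)/36 - 4*log(z - 1)/25 + 1969*log(z + 4)/900 + 121/(30*z + 120) + C

Factor the denominator: (z - 2)*(z - 1)*(z + 4)**2.
Partial-fraction decomposition: 1969/(900*(z + 4)) - 121/(30*(z + 4)**2) - 4/(25*(z - 1)) + 35/(36*(z - 2)).
Integrate each term; A/(z−a) gives A·log|z−a|; A/(z−a)² gives −A/(z−a).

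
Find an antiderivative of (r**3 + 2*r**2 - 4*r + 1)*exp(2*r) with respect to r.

(4*r**3 + 2*r**2 - 18*r + 13)*exp(2*r)/8 + C

Use integration by parts with u = r**3 + 2*r**2 - 4*r + 1, dv = exp(2*r) dr, so v = exp(2*r)/2.
Apply parts 3 times (tabular method): alternate signs, differentiate u down to 0, integrate dv up.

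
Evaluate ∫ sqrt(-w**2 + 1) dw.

w*sqrt(-w**2 + 1)/2 + asin(w)/2 + C

Substitute w = sin(θ), so dw = cos(θ) dθ and the radical becomes sqrt(-w**2 + 1) = cos(θ) by the Pythagorean identity.
Integrate the resulting trig expression in θ, then back-substitute θ = asin(w), sin(θ) = w, cos(θ) = sqrt(-w**2 + 1) (absorbing any constant into C).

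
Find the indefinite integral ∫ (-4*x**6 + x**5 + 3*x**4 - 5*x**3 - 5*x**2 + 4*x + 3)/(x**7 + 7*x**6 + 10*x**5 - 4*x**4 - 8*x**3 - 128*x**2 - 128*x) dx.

-3*log(x)/128 - 25*log(x - 2)/192 - log(x + 1)/45 - 120341*log(x + 4)/28800 + 567*log(x**2 + 4)/3200 + 901*atan(x/2)/1600 - 5471/(480*x + 1920) + C

Factor the denominator: x*(x - 2)*(x + 1)*(x + 4)**2*(x**2 + 4).
Partial-fraction decomposition: (567*x + 1802)/(1600*(x**2 + 4)) - 120341/(28800*(x + 4)) + 5471/(480*(x + 4)**2) - 1/(45*(x + 1)) - 25/(192*(x - 2)) - 3/(128*x).
Integrate each term; A/(x−a) gives A·log|x−a|; the (Bx+D)/(x²+p²) term gives a log and an atan.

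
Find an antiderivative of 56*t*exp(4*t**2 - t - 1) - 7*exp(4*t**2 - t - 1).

7*exp(4*t**2 - t - 1) + C

Let u = 4*t**2 - t - 1, so du = (8*t - 1) dt.
Rewriting, the integral becomes 7·∫ e^u du = 7·e^u.
Substituting back, u = 4*t**2 - t - 1.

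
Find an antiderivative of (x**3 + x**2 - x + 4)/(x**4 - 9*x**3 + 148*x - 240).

25*log(x - 6)/4 - 149*log(x - 5)/27 + 7*log(x - 2)/36 + 2*log(x + 4)/27 + C

Factor the denominator: (x - 6)*(x - 5)*(x - 2)*(x + 4).
Partial-fraction decomposition: 2/(27*(x + 4)) + 7/(36*(x - 2)) - 149/(27*(x - 5)) + 25/(4*(x - 6)).
Integrate each term: A/(x−a) contributes A·log|x−a|.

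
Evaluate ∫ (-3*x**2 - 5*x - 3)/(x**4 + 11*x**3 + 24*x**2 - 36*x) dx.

Factor the denominator: x*(x - 1)*(x + 6)**2.
Partial-fraction decomposition: 83/(588*(x + 6)) - 27/(14*(x + 6)**2) - 11/(49*(x - 1)) + 1/(12*x).
Integrate each term; A/(x−a) gives A·log|x−a|; A/(x−a)² gives −A/(x−a).

log(x)/12 - 11*log(x - 1)/49 + 83*log(x + 6)/588 + 27/(14*x + 84) + C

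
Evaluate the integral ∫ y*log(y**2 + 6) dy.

Let u = y**2 + 6, so du = (2*y) dy.
The integral becomes (1/2)·∫ log(u) du; integrate by parts with u′=log(u), dv′=du.

y**2*log(y**2 + 6)/2 - y**2/2 + 3*log(y**2 + 6) + C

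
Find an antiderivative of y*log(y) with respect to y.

Use integration by parts with u = log(y), dv = y dy.
Then du = 1/y dy and v = y**2/2.

y**2*log(y)/2 - y**2/4 + C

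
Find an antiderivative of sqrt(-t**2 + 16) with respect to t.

t*sqrt(-t**2 + 16)/2 + 8*asin(t/4) + C

Substitute t = 4·sin(θ), so dt = 4·cos(θ) dθ and the radical becomes sqrt(-t**2 + 16) = 4·cos(θ) by the Pythagorean identity.
Integrate the resulting trig expression in θ, then back-substitute θ = asin(t/4), sin(θ) = t/4, cos(θ) = sqrt(-t**2 + 16)/4 (absorbing any constant into C).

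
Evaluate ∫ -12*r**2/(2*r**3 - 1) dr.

Let u = 2*r**3 - 1, so du = (6*r**2) dr.
Rewriting, the integral becomes -2·∫ 1/u du = -2·log(u).
Substituting back, u = 2*r**3 - 1.

-2*log(2*r**3 - 1) + C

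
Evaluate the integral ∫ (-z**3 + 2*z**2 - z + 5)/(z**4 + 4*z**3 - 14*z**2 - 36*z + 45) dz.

Factor the denominator: (z - 3)*(z - 1)*(z + 3)*(z + 5).
Partial-fraction decomposition: -185/(96*(z + 5)) + 53/(48*(z + 3)) - 5/(48*(z - 1)) - 7/(96*(z - 3)).
Integrate each term: A/(z−a) contributes A·log|z−a|.

-7*log(z - 3)/96 - 5*log(z - 1)/48 + 53*log(z + 3)/48 - 185*log(z + 5)/96 + C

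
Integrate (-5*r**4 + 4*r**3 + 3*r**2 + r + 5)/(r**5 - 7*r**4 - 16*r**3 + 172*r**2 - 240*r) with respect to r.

-log(r)/48 - 5497*log(r - 6)/528 + 967*log(r - 4)/144 - 29*log(r - 2)/112 - 710*log(r + 5)/693 + C

Factor the denominator: r*(r - 6)*(r - 4)*(r - 2)*(r + 5).
Partial-fraction decomposition: -710/(693*(r + 5)) - 29/(112*(r - 2)) + 967/(144*(r - 4)) - 5497/(528*(r - 6)) - 1/(48*r).
Integrate each term: A/(r−a) contributes A·log|r−a|.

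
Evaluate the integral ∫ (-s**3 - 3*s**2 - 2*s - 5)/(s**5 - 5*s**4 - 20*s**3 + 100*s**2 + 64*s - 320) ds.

Factor the denominator: (s - 5)*(s - 4)*(s - 2)*(s + 2)*(s + 4).
Partial-fraction decomposition: 19/(864*(s + 4)) + 5/(336*(s + 2)) - 29/(144*(s - 2)) + 125/(96*(s - 4)) - 215/(189*(s - 5)).
Integrate each term: A/(s−a) contributes A·log|s−a|.

-215*log(s - 5)/189 + 125*log(s - 4)/96 - 29*log(s - 2)/144 + 5*log(s + 2)/336 + 19*log(s + 4)/864 + C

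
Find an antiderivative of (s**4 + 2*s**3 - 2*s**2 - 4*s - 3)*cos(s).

Use integration by parts with u = s**4 + 2*s**3 - 2*s**2 - 4*s - 3, dv = cos(s) ds, so v = sin(s).
Apply parts 4 times (tabular method): alternate signs, differentiate u down to 0, integrate dv up.

s**4*sin(s) + 2*s**3*sin(s) + 4*s**3*cos(s) - 14*s**2*sin(s) + 6*s**2*cos(s) - 16*s*sin(s) - 28*s*cos(s) + 25*sin(s) - 16*cos(s) + C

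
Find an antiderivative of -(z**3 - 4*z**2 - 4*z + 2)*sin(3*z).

z**3*cos(3*z)/3 - z**2*sin(3*z)/3 - 4*z**2*cos(3*z)/3 + 8*z*sin(3*z)/9 - 14*z*cos(3*z)/9 + 14*sin(3*z)/27 + 26*cos(3*z)/27 + C

Use integration by parts with u = z**3 - 4*z**2 - 4*z + 2, dv = -sin(3*z) dz, so v = cos(3*z)/3.
Apply parts 3 times (tabular method): alternate signs, differentiate u down to 0, integrate dv up.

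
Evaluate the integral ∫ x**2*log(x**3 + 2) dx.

x**3*log(x**3 + 2)/3 - x**3/3 + 2*log(x**3 + 2)/3 + C

Let u = x**3 + 2, so du = (3*x**2) dx.
The integral becomes (1/3)·∫ log(u) du; integrate by parts with u′=log(u), dv′=du.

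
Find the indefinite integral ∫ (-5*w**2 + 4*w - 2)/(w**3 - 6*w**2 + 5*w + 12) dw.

Factor the denominator: (w - 4)*(w - 3)*(w + 1).
Partial-fraction decomposition: -11/(20*(w + 1)) + 35/(4*(w - 3)) - 66/(5*(w - 4)).
Integrate each term: A/(w−a) contributes A·log|w−a|.

-66*log(w - 4)/5 + 35*log(w - 3)/4 - 11*log(w + 1)/20 + C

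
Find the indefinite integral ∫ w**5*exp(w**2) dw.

Let u = w², du = 2w dw; rewrite as (1/2)∫ u^2·exp(1u) du.
Now integrate by parts 2 times.

(w**4 - 2*w**2 + 2)*exp(w**2)/2 + C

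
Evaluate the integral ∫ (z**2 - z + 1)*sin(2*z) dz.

Use integration by parts with u = z**2 - z + 1, dv = sin(2*z) dz, so v = -cos(2*z)/2.
Apply parts 2 times (tabular method): alternate signs, differentiate u down to 0, integrate dv up.

-z**2*cos(2*z)/2 + z*sin(2*z)/2 + z*cos(2*z)/2 - sin(2*z)/4 - cos(2*z)/4 + C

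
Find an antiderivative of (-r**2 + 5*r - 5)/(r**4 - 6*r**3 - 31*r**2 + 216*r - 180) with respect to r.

Factor the denominator: (r - 6)*(r - 5)*(r - 1)*(r + 6).
Partial-fraction decomposition: 71/(924*(r + 6)) - 1/(140*(r - 1)) + 5/(44*(r - 5)) - 11/(60*(r - 6)).
Integrate each term: A/(r−a) contributes A·log|r−a|.

-11*log(r - 6)/60 + 5*log(r - 5)/44 - log(r - 1)/140 + 71*log(r + 6)/924 + C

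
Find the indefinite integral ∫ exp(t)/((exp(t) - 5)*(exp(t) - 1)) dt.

log(exp(t) - 5)/4 - log(exp(t) - 1)/4 + C

Let u = e^t, du = e^t dt.
The integral becomes ∫ du/((u-1)(u-5)); decompose into partial fractions.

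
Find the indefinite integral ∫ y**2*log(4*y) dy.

y**3*(log(y) + 2*log(2))/3 - y**3/9 + C

Use integration by parts with u = log(4*y), dv = y**2 dy.
Then du = 1/y dy and v = y**3/3.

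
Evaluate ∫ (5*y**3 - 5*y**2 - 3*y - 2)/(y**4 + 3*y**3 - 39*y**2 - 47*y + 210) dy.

161*log(y - 5)/96 - 4*log(y - 2)/45 - 173*log(y + 3)/160 + 647*log(y + 7)/144 + C

Factor the denominator: (y - 5)*(y - 2)*(y + 3)*(y + 7).
Partial-fraction decomposition: 647/(144*(y + 7)) - 173/(160*(y + 3)) - 4/(45*(y - 2)) + 161/(96*(y - 5)).
Integrate each term: A/(y−a) contributes A·log|y−a|.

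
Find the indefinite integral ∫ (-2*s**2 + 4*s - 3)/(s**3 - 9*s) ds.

Factor the denominator: s*(s - 3)*(s + 3).
Partial-fraction decomposition: -11/(6*(s + 3)) - 1/(2*(s - 3)) + 1/(3*s).
Integrate each term: A/(s−a) contributes A·log|s−a|.

log(s)/3 - log(s - 3)/2 - 11*log(s + 3)/6 + C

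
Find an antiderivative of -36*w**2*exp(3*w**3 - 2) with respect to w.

Let u = 3*w**3 - 2, so du = (9*w**2) dw.
Rewriting, the integral becomes -4·∫ e^u du = -4·e^u.
Substituting back, u = 3*w**3 - 2.

-4*exp(3*w**3 - 2) + C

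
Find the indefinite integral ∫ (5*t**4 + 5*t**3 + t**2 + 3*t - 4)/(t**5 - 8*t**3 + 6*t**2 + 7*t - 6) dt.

Factor the denominator: (t - 2)*(t - 1)**2*(t + 1)*(t + 3).
Partial-fraction decomposition: 133/(80*(t + 3)) + 1/(4*(t + 1)) - 85/(16*(t - 1)) - 5/(4*(t - 1)**2) + 42/(5*(t - 2)).
Integrate each term; A/(t−a) gives A·log|t−a|; A/(t−a)² gives −A/(t−a).

42*log(t - 2)/5 - 85*log(t - 1)/16 + log(t + 1)/4 + 133*log(t + 3)/80 + 5/(4*t - 4) + C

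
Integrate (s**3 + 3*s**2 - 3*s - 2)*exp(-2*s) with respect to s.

(-4*s**3 - 18*s**2 - 6*s + 5)*exp(-2*s)/8 + C

Use integration by parts with u = s**3 + 3*s**2 - 3*s - 2, dv = exp(-2*s) ds, so v = -exp(-2*s)/2.
Apply parts 3 times (tabular method): alternate signs, differentiate u down to 0, integrate dv up.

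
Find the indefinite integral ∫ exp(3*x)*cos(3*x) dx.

exp(3*x)*sin(3*x)/6 + exp(3*x)*cos(3*x)/6 + C

Let I denote the integral. Integrate by parts with u = cos(3*x), dv = exp(3*x) dx, so v = exp(3*x)/3: I = exp(3*x)*cos(3*x)/3 + ∫ exp(3*x)*sin(3*x) dx.
Apply parts again with u = sin(3*x), dv = exp(3*x) dx: ∫ exp(3*x)*sin(3*x) dx = exp(3*x)*sin(3*x)/3 − I. Substituting back brings back I: I = exp(3*x)*sin(3*x)/3 + exp(3*x)*cos(3*x)/3 − I.
Solving for I: (1 + 1)·I equals the remaining terms, so I = (1/2)·(exp(3*x)*sin(3*x)/3 + exp(3*x)*cos(3*x)/3).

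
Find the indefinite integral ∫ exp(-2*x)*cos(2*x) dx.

exp(-2*x)*sin(2*x)/4 - exp(-2*x)*cos(2*x)/4 + C

Let I denote the integral. Integrate by parts with u = cos(2*x), dv = exp(-2*x) dx, so v = -exp(-2*x)/2: I = -exp(-2*x)*cos(2*x)/2 − ∫ exp(-2*x)*sin(2*x) dx.
Apply parts again with u = sin(2*x), dv = exp(-2*x) dx: ∫ exp(-2*x)*sin(2*x) dx = -exp(-2*x)*sin(2*x)/2 + I. Substituting back brings back I: I = exp(-2*x)*sin(2*x)/2 - exp(-2*x)*cos(2*x)/2 − I.
Solving for I: (1 + 1)·I equals the remaining terms, so I = (1/2)·(exp(-2*x)*sin(2*x)/2 - exp(-2*x)*cos(2*x)/2).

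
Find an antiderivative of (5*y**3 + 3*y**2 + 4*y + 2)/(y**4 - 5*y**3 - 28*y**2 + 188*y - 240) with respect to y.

Factor the denominator: (y - 5)*(y - 4)*(y - 2)*(y + 6).
Partial-fraction decomposition: 497/(440*(y + 6)) + 31/(24*(y - 2)) - 193/(10*(y - 4)) + 722/(33*(y - 5)).
Integrate each term: A/(y−a) contributes A·log|y−a|.

722*log(y - 5)/33 - 193*log(y - 4)/10 + 31*log(y - 2)/24 + 497*log(y + 6)/440 + C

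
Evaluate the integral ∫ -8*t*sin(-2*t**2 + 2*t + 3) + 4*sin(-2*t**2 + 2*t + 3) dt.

Let u = 2*t**2 - 2*t - 3, so du = (4*t - 2) dt.
Rewriting, the integral becomes 2·∫ sin(u) du = 2·-cos(u).
Substituting back, u = 2*t**2 - 2*t - 3.

-2*cos(-2*t**2 + 2*t + 3) + C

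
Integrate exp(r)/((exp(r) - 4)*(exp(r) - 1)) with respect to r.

log(exp(r) - 4)/3 - log(exp(r) - 1)/3 + C

Let u = e^r, du = e^r dr.
The integral becomes ∫ du/((u-4)(u-1)); decompose into partial fractions.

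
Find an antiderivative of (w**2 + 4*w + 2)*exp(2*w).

Use integration by parts with u = w**2 + 4*w + 2, dv = exp(2*w) dw, so v = exp(2*w)/2.
Apply parts 2 times (tabular method): alternate signs, differentiate u down to 0, integrate dv up.

(2*w**2 + 6*w + 1)*exp(2*w)/4 + C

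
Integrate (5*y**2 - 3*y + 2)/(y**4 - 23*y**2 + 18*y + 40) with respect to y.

7*log(y - 4)/9 - 8*log(y - 2)/21 + log(y + 1)/6 - 71*log(y + 5)/126 + C

Factor the denominator: (y - 4)*(y - 2)*(y + 1)*(y + 5).
Partial-fraction decomposition: -71/(126*(y + 5)) + 1/(6*(y + 1)) - 8/(21*(y - 2)) + 7/(9*(y - 4)).
Integrate each term: A/(y−a) contributes A·log|y−a|.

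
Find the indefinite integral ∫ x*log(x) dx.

x**2*log(x)/2 - x**2/4 + C

Use integration by parts with u = log(x), dv = x dx.
Then du = 1/x dx and v = x**2/2.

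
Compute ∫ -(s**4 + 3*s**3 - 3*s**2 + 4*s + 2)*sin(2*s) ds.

s**4*cos(2*s)/2 - s**3*sin(2*s) + 3*s**3*cos(2*s)/2 - 9*s**2*sin(2*s)/4 - 3*s**2*cos(2*s) + 3*s*sin(2*s) - s*cos(2*s)/4 + sin(2*s)/8 + 5*cos(2*s)/2 + C

Use integration by parts with u = s**4 + 3*s**3 - 3*s**2 + 4*s + 2, dv = -sin(2*s) ds, so v = cos(2*s)/2.
Apply parts 4 times (tabular method): alternate signs, differentiate u down to 0, integrate dv up.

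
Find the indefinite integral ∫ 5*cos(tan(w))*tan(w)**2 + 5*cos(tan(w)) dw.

Let u = tan(w), so du = (tan(w)**2 + 1) dw.
Rewriting, the integral becomes 5·∫ cos(u) du = 5·sin(u).
Substituting back, u = tan(w).

5*sin(tan(w)) + C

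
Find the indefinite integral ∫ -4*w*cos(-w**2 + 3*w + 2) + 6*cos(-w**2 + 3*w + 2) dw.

2*sin(-w**2 + 3*w + 2) + C

Let u = w**2 - 3*w - 2, so du = (2*w - 3) dw.
Rewriting, the integral becomes -2·∫ cos(u) du = -2·sin(u).
Substituting back, u = w**2 - 3*w - 2.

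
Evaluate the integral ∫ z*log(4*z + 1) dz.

Use integration by parts with u = log(4*z + 1), dv = z dz.
Then du = 4/(4*z + 1) dz and v = z**2/2.

z**2*log(4*z + 1)/2 - z**2/4 + z/8 - log(4*z + 1)/32 + C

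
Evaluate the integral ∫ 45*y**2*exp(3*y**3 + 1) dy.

Let u = 3*y**3 + 1, so du = (9*y**2) dy.
Rewriting, the integral becomes 5·∫ e^u du = 5·e^u.
Substituting back, u = 3*y**3 + 1.

5*exp(3*y**3 + 1) + C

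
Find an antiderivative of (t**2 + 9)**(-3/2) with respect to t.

t/(9*sqrt(t**2 + 9)) + C

Substitute t = 3·tan(θ), so dt = 3·sec(θ)^2 dθ and the radical becomes sqrt(t**2 + 9) = 3·sec(θ) by the Pythagorean identity.
Integrate the resulting trig expression in θ, then back-substitute tan(θ) = t/3, sec(θ) = sqrt(t**2 + 9)/3 (absorbing any constant into C).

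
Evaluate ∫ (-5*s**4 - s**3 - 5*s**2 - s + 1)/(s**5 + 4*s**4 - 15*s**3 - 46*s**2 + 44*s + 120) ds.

Factor the denominator: (s - 3)*(s - 2)*(s + 2)**2*(s + 5).
Partial-fraction decomposition: -3119/(504*(s + 5)) + 9397/(3600*(s + 2)) - 89/(60*(s + 2)**2) + 109/(112*(s - 2)) - 479/(200*(s - 3)).
Integrate each term; A/(s−a) gives A·log|s−a|; A/(s−a)² gives −A/(s−a).

-479*log(s - 3)/200 + 109*log(s - 2)/112 + 9397*log(s + 2)/3600 - 3119*log(s + 5)/504 + 89/(60*s + 120) + C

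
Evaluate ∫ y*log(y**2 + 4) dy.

y**2*log(y**2 + 4)/2 - y**2/2 + 2*log(y**2 + 4) + C

Let u = y**2 + 4, so du = (2*y) dy.
The integral becomes (1/2)·∫ log(u) du; integrate by parts with u′=log(u), dv′=du.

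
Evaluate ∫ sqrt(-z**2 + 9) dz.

Substitute z = 3·sin(θ), so dz = 3·cos(θ) dθ and the radical becomes sqrt(-z**2 + 9) = 3·cos(θ) by the Pythagorean identity.
Integrate the resulting trig expression in θ, then back-substitute θ = asin(z/3), sin(θ) = z/3, cos(θ) = sqrt(-z**2 + 9)/3 (absorbing any constant into C).

z*sqrt(-z**2 + 9)/2 + 9*asin(z/3)/2 + C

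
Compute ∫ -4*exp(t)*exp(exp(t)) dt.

-4*exp(exp(t)) + C

Let u = exp(t), so du = (exp(t)) dt.
Rewriting, the integral becomes -4·∫ e^u du = -4·e^u.
Substituting back, u = exp(t).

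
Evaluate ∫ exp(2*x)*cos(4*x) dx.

exp(2*x)*sin(4*x)/5 + exp(2*x)*cos(4*x)/10 + C

Let I denote the integral. Integrate by parts with u = cos(4*x), dv = exp(2*x) dx, so v = exp(2*x)/2: I = exp(2*x)*cos(4*x)/2 + 2·∫ exp(2*x)*sin(4*x) dx.
Apply parts again with u = sin(4*x), dv = exp(2*x) dx: ∫ exp(2*x)*sin(4*x) dx = exp(2*x)*sin(4*x)/2 − 2·I. Substituting back brings back I: I = exp(2*x)*sin(4*x) + exp(2*x)*cos(4*x)/2 − 4·I.
Solving for I: (1 + 4)·I equals the remaining terms, so I = (1/5)·(exp(2*x)*sin(4*x) + exp(2*x)*cos(4*x)/2).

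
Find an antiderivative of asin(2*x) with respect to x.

Use integration by parts with u = arcsin(2*x), dv = dx.
Then du = 2/sqrt(-4*x**2 + 1) dx.

x*asin(2*x) + sqrt(-4*x**2 + 1)/2 + C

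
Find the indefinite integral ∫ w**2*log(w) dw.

Use integration by parts with u = log(w), dv = w**2 dw.
Then du = 1/w dw and v = w**3/3.

w**3*log(w)/3 - w**3/9 + C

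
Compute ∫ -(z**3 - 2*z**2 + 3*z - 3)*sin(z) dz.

Use integration by parts with u = z**3 - 2*z**2 + 3*z - 3, dv = -sin(z) dz, so v = cos(z).
Apply parts 3 times (tabular method): alternate signs, differentiate u down to 0, integrate dv up.

z**3*cos(z) - 3*z**2*sin(z) - 2*z**2*cos(z) + 4*z*sin(z) - 3*z*cos(z) + 3*sin(z) + cos(z) + C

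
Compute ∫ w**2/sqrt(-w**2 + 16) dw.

-w*sqrt(-w**2 + 16)/2 + 8*asin(w/4) + C

Substitute w = 4·sin(θ), so dw = 4·cos(θ) dθ and the radical becomes sqrt(-w**2 + 16) = 4·cos(θ) by the Pythagorean identity.
Integrate the resulting trig expression in θ, then back-substitute θ = asin(w/4), sin(θ) = w/4, cos(θ) = sqrt(-w**2 + 16)/4 (absorbing any constant into C).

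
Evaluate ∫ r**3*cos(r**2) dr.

Let u = r², du = 2r dr; rewrite as (1/2)∫ u^1·cos(1u) du.
Now integrate by parts 1 time.

r**2*sin(r**2)/2 + cos(r**2)/2 + C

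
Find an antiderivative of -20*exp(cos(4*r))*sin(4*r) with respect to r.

Let u = cos(4*r), so du = (-4*sin(4*r)) dr.
Rewriting, the integral becomes 5·∫ e^u du = 5·e^u.
Substituting back, u = cos(4*r).

5*exp(cos(4*r)) + C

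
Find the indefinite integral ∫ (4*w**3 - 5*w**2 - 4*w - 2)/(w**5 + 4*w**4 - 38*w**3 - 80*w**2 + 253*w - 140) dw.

Factor the denominator: (w - 5)*(w - 1)**2*(w + 4)*(w + 7).
Partial-fraction decomposition: -1591/(2304*(w + 7)) + 322/(675*(w + 4)) + 59/(6400*(w - 1)) + 7/(160*(w - 1)**2) + 353/(1728*(w - 5)).
Integrate each term; A/(w−a) gives A·log|w−a|; A/(w−a)² gives −A/(w−a).

353*log(w - 5)/1728 + 59*log(w - 1)/6400 + 322*log(w + 4)/675 - 1591*log(w + 7)/2304 - 7/(160*w - 160) + C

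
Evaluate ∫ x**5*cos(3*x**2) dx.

Let u = x², du = 2x dx; rewrite as (1/2)∫ u^2·cos(3u) du.
Now integrate by parts 2 times.

x**4*sin(3*x**2)/6 + x**2*cos(3*x**2)/9 - sin(3*x**2)/27 + C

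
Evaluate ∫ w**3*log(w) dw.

Use integration by parts with u = log(w), dv = w**3 dw.
Then du = 1/w dw and v = w**4/4.

w**4*log(w)/4 - w**4/16 + C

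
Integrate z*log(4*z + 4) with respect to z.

z**2*log(4*z + 4)/2 - z**2/4 + z/2 - log(z + 1)/2 + C

Use integration by parts with u = log(4*z + 4), dv = z dz.
Then du = 4/(4*z + 4) dz and v = z**2/2.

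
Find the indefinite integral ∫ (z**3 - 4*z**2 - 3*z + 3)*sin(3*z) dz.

-z**3*cos(3*z)/3 + z**2*sin(3*z)/3 + 4*z**2*cos(3*z)/3 - 8*z*sin(3*z)/9 + 11*z*cos(3*z)/9 - 11*sin(3*z)/27 - 35*cos(3*z)/27 + C

Use integration by parts with u = z**3 - 4*z**2 - 3*z + 3, dv = sin(3*z) dz, so v = -cos(3*z)/3.
Apply parts 3 times (tabular method): alternate signs, differentiate u down to 0, integrate dv up.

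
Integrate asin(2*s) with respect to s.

s*asin(2*s) + sqrt(-4*s**2 + 1)/2 + C

Use integration by parts with u = arcsin(2*s), dv = ds.
Then du = 2/sqrt(-4*s**2 + 1) ds.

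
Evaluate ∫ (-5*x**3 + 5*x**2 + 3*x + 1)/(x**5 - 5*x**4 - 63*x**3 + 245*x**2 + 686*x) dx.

Factor the denominator: x*(x - 7)**2*(x + 2)*(x + 7).
Partial-fraction decomposition: 97/(343*(x + 7)) - 11/(162*(x + 2)) - 6011/(27783*(x - 7)) - 724/(441*(x - 7)**2) + 1/(686*x).
Integrate each term; A/(x−a) gives A·log|x−a|; A/(x−a)² gives −A/(x−a).

log(x)/686 - 6011*log(x - 7)/27783 - 11*log(x + 2)/162 + 97*log(x + 7)/343 + 724/(441*x - 3087) + C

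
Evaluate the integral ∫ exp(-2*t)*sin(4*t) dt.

Let I denote the integral. Integrate by parts with u = sin(4*t), dv = exp(-2*t) dt, so v = -exp(-2*t)/2: I = -exp(-2*t)*sin(4*t)/2 + 2·∫ exp(-2*t)*cos(4*t) dt.
Apply parts again with u = cos(4*t), dv = exp(-2*t) dt: ∫ exp(-2*t)*cos(4*t) dt = -exp(-2*t)*cos(4*t)/2 − 2·I. Substituting back brings back I: I = -exp(-2*t)*sin(4*t)/2 - exp(-2*t)*cos(4*t) − 4·I.
Solving for I: (1 + 4)·I equals the remaining terms, so I = (1/5)·(-exp(-2*t)*sin(4*t)/2 - exp(-2*t)*cos(4*t)).

-exp(-2*t)*sin(4*t)/10 - exp(-2*t)*cos(4*t)/5 + C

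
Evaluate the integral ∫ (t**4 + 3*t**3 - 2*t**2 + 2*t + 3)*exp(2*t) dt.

Use integration by parts with u = t**4 + 3*t**3 - 2*t**2 + 2*t + 3, dv = exp(2*t) dt, so v = exp(2*t)/2.
Apply parts 4 times (tabular method): alternate signs, differentiate u down to 0, integrate dv up.

(4*t**4 + 4*t**3 - 14*t**2 + 22*t + 1)*exp(2*t)/8 + C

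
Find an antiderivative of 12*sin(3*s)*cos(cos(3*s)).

-4*sin(cos(3*s)) + C

Let u = cos(3*s), so du = (-3*sin(3*s)) ds.
Rewriting, the integral becomes -4·∫ cos(u) du = -4·sin(u).
Substituting back, u = cos(3*s).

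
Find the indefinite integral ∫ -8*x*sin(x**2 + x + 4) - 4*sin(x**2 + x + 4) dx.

Let u = x**2 + x + 4, so du = (2*x + 1) dx.
Rewriting, the integral becomes -4·∫ sin(u) du = -4·-cos(u).
Substituting back, u = x**2 + x + 4.

4*cos(x**2 + x + 4) + C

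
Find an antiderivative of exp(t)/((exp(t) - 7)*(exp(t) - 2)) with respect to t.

log(exp(t) - 7)/5 - log(exp(t) - 2)/5 + C

Let u = e^t, du = e^t dt.
The integral becomes ∫ du/((u-2)(u-7)); decompose into partial fractions.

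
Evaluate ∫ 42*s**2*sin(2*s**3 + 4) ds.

Let u = 2*s**3 + 4, so du = (6*s**2) ds.
Rewriting, the integral becomes 7·∫ sin(u) du = 7·-cos(u).
Substituting back, u = 2*s**3 + 4.

-7*cos(2*s**3 + 4) + C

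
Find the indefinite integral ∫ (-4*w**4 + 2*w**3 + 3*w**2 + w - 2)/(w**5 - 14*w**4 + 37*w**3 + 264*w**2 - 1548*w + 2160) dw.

Factor the denominator: (w - 6)**2*(w - 4)*(w - 3)*(w + 5).
Partial-fraction decomposition: -149/(484*(w + 5)) + 121/(36*(w - 3)) - 47/(2*(w - 4)) + 35821/(2178*(w - 6)) - 2320/(33*(w - 6)**2).
Integrate each term; A/(w−a) gives A·log|w−a|; A/(w−a)² gives −A/(w−a).

35821*log(w - 6)/2178 - 47*log(w - 4)/2 + 121*log(w - 3)/36 - 149*log(w + 5)/484 + 2320/(33*w - 198) + C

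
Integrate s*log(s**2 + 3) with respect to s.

Let u = s**2 + 3, so du = (2*s) ds.
The integral becomes (1/2)·∫ log(u) du; integrate by parts with u′=log(u), dv′=du.

s**2*log(s**2 + 3)/2 - s**2/2 + 3*log(s**2 + 3)/2 + C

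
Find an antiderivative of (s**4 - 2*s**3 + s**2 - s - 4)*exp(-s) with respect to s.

(-s**4 - 2*s**3 - 7*s**2 - 13*s - 9)*exp(-s) + C

Use integration by parts with u = s**4 - 2*s**3 + s**2 - s - 4, dv = exp(-s) ds, so v = -exp(-s).
Apply parts 4 times (tabular method): alternate signs, differentiate u down to 0, integrate dv up.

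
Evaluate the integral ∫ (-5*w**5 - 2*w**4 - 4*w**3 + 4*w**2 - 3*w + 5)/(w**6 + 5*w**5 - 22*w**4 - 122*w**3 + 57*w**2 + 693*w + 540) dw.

-119*log(w - 4)/45 + 1453*log(w - 3)/1152 + 19*log(w + 1)/320 + 1345*log(w + 3)/144 - 14995*log(w + 5)/1152 + 173/(24*w + 72) + C

Factor the denominator: (w - 4)*(w - 3)*(w + 1)*(w + 3)**2*(w + 5).
Partial-fraction decomposition: -14995/(1152*(w + 5)) + 1345/(144*(w + 3)) - 173/(24*(w + 3)**2) + 19/(320*(w + 1)) + 1453/(1152*(w - 3)) - 119/(45*(w - 4)).
Integrate each term; A/(w−a) gives A·log|w−a|; A/(w−a)² gives −A/(w−a).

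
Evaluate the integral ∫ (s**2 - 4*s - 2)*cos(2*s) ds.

Use integration by parts with u = s**2 - 4*s - 2, dv = cos(2*s) ds, so v = sin(2*s)/2.
Apply parts 2 times (tabular method): alternate signs, differentiate u down to 0, integrate dv up.

s**2*sin(2*s)/2 - 2*s*sin(2*s) + s*cos(2*s)/2 - 5*sin(2*s)/4 - cos(2*s) + C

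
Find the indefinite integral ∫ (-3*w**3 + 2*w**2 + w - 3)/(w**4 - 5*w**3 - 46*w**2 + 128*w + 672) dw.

Factor the denominator: (w - 7)*(w - 6)*(w + 4)**2.
Partial-fraction decomposition: -12933/(12100*(w + 4)) + 217/(110*(w + 4)**2) + 573/(100*(w - 6)) - 927/(121*(w - 7)).
Integrate each term; A/(w−a) gives A·log|w−a|; A/(w−a)² gives −A/(w−a).

-927*log(w - 7)/121 + 573*log(w - 6)/100 - 12933*log(w + 4)/12100 - 217/(110*w + 440) + C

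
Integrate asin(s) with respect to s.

Use integration by parts with u = arcsin(s), dv = ds.
Then du = 1/sqrt(-s**2 + 1) ds.

s*asin(s) + sqrt(-s**2 + 1) + C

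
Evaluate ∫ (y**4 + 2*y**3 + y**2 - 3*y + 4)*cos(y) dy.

y**4*sin(y) + 2*y**3*sin(y) + 4*y**3*cos(y) - 11*y**2*sin(y) + 6*y**2*cos(y) - 15*y*sin(y) - 22*y*cos(y) + 26*sin(y) - 15*cos(y) + C

Use integration by parts with u = y**4 + 2*y**3 + y**2 - 3*y + 4, dv = cos(y) dy, so v = sin(y).
Apply parts 4 times (tabular method): alternate signs, differentiate u down to 0, integrate dv up.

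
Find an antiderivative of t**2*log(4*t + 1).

t**3*log(4*t + 1)/3 - t**3/9 + t**2/24 - t/48 + log(4*t + 1)/192 + C

Use integration by parts with u = log(4*t + 1), dv = t**2 dt.
Then du = 4/(4*t + 1) dt and v = t**3/3.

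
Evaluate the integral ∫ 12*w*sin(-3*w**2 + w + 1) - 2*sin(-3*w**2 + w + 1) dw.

2*cos(-3*w**2 + w + 1) + C

Let u = 3*w**2 - w - 1, so du = (6*w - 1) dw.
Rewriting, the integral becomes -2·∫ sin(u) du = -2·-cos(u).
Substituting back, u = 3*w**2 - w - 1.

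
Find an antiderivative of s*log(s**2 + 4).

Let u = s**2 + 4, so du = (2*s) ds.
The integral becomes (1/2)·∫ log(u) du; integrate by parts with u′=log(u), dv′=du.

s**2*log(s**2 + 4)/2 - s**2/2 + 2*log(s**2 + 4) + C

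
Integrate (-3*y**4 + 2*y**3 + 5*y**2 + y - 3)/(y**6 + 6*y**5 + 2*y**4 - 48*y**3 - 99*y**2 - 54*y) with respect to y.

log(y)/18 - log(y - 3)/15 - log(y + 1)/4 + 49*log(y + 2)/10 - 167*log(y + 3)/36 + 43/(6*y + 18) + C

Factor the denominator: y*(y - 3)*(y + 1)*(y + 2)*(y + 3)**2.
Partial-fraction decomposition: -167/(36*(y + 3)) - 43/(6*(y + 3)**2) + 49/(10*(y + 2)) - 1/(4*(y + 1)) - 1/(15*(y - 3)) + 1/(18*y).
Integrate each term; A/(y−a) gives A·log|y−a|; A/(y−a)² gives −A/(y−a).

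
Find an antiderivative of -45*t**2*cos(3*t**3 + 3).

Let u = 3*t**3 + 3, so du = (9*t**2) dt.
Rewriting, the integral becomes -5·∫ cos(u) du = -5·sin(u).
Substituting back, u = 3*t**3 + 3.

-5*sin(3*t**3 + 3) + C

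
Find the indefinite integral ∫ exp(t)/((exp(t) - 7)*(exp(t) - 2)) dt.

log(exp(t) - 7)/5 - log(exp(t) - 2)/5 + C

Let u = e^t, du = e^t dt.
The integral becomes ∫ du/((u-2)(u-7)); decompose into partial fractions.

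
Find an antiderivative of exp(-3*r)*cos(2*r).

Let I denote the integral. Integrate by parts with u = cos(2*r), dv = exp(-3*r) dr, so v = -exp(-3*r)/3: I = -exp(-3*r)*cos(2*r)/3 − (2/3)·∫ exp(-3*r)*sin(2*r) dr.
Apply parts again with u = sin(2*r), dv = exp(-3*r) dr: ∫ exp(-3*r)*sin(2*r) dr = -exp(-3*r)*sin(2*r)/3 + (2/3)·I. Substituting back brings back I: I = 2*exp(-3*r)*sin(2*r)/9 - exp(-3*r)*cos(2*r)/3 − (4/9)·I.
Solving for I: (1 + 4/9)·I equals the remaining terms, so I = (9/13)·(2*exp(-3*r)*sin(2*r)/9 - exp(-3*r)*cos(2*r)/3).

2*exp(-3*r)*sin(2*r)/13 - 3*exp(-3*r)*cos(2*r)/13 + C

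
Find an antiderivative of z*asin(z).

Use integration by parts with u = arcsin(z), dv = z dz.
Then du = 1/sqrt(-z**2 + 1) dz.

z**2*asin(z)/2 + z*sqrt(-z**2 + 1)/4 - asin(z)/4 + C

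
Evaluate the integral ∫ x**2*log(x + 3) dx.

Use integration by parts with u = log(x + 3), dv = x**2 dx.
Then du = 1/(x + 3) dx and v = x**3/3.

x**3*log(x + 3)/3 - x**3/9 + x**2/2 - 3*x + 9*log(x + 3) + C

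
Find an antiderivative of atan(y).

y*atan(y) - log(y**2 + 1)/2 + C

Use integration by parts with u = arctan(y), dv = dy.
Then du = 1/(y**2 + 1) dy.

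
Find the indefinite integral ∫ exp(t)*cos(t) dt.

exp(t)*sin(t)/2 + exp(t)*cos(t)/2 + C

Let I denote the integral. Integrate by parts with u = cos(t), dv = exp(t) dt, so v = exp(t): I = exp(t)*cos(t) + ∫ exp(t)*sin(t) dt.
Apply parts again with u = sin(t), dv = exp(t) dt: ∫ exp(t)*sin(t) dt = exp(t)*sin(t) − I. Substituting back brings back I: I = exp(t)*sin(t) + exp(t)*cos(t) − I.
Solving for I: (1 + 1)·I equals the remaining terms, so I = (1/2)·(exp(t)*sin(t) + exp(t)*cos(t)).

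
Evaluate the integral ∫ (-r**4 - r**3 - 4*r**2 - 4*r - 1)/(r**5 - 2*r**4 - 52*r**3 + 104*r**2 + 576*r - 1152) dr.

Factor the denominator: (r - 6)*(r - 4)*(r - 2)*(r + 4)*(r + 6).
Partial-fraction decomposition: -1201/(1920*(r + 6)) + 241/(960*(r + 4)) - 49/(384*(r - 2)) + 401/(320*(r - 4)) - 1681/(960*(r - 6)).
Integrate each term: A/(r−a) contributes A·log|r−a|.

-1681*log(r - 6)/960 + 401*log(r - 4)/320 - 49*log(r - 2)/384 + 241*log(r + 4)/960 - 1201*log(r + 6)/1920 + C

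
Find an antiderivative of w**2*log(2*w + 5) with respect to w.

Use integration by parts with u = log(2*w + 5), dv = w**2 dw.
Then du = 2/(2*w + 5) dw and v = w**3/3.

w**3*log(2*w + 5)/3 - w**3/9 + 5*w**2/12 - 25*w/12 + 125*log(2*w + 5)/24 + C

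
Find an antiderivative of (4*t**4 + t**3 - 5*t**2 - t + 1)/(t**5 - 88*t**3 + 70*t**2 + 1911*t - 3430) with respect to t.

Factor the denominator: (t - 7)*(t - 5)*(t - 2)*(t + 7)**2.
Partial-fraction decomposition: 7541/(3969*(t + 7)) - 376/(63*(t + 7)**2) + 17/(405*(t - 2)) - 26/(9*(t - 5)) + 1212/(245*(t - 7)).
Integrate each term; A/(t−a) gives A·log|t−a|; A/(t−a)² gives −A/(t−a).

1212*log(t - 7)/245 - 26*log(t - 5)/9 + 17*log(t - 2)/405 + 7541*log(t + 7)/3969 + 376/(63*t + 441) + C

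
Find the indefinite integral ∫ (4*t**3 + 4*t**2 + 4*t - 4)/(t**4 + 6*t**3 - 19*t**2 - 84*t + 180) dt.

19*log(t - 3)/9 - 13*log(t - 2)/14 - 53*log(t + 5)/7 + 187*log(t + 6)/18 + C

Factor the denominator: (t - 3)*(t - 2)*(t + 5)*(t + 6).
Partial-fraction decomposition: 187/(18*(t + 6)) - 53/(7*(t + 5)) - 13/(14*(t - 2)) + 19/(9*(t - 3)).
Integrate each term: A/(t−a) contributes A·log|t−a|.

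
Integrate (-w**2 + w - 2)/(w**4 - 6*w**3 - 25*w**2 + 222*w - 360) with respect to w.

Factor the denominator: (w - 5)*(w - 4)*(w - 3)*(w + 6).
Partial-fraction decomposition: 2/(45*(w + 6)) - 4/(9*(w - 3)) + 7/(5*(w - 4)) - 1/(w - 5).
Integrate each term: A/(w−a) contributes A·log|w−a|.

-log(w - 5) + 7*log(w - 4)/5 - 4*log(w - 3)/9 + 2*log(w + 6)/45 + C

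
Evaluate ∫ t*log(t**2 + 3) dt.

Let u = t**2 + 3, so du = (2*t) dt.
The integral becomes (1/2)·∫ log(u) du; integrate by parts with u′=log(u), dv′=du.

t**2*log(t**2 + 3)/2 - t**2/2 + 3*log(t**2 + 3)/2 + C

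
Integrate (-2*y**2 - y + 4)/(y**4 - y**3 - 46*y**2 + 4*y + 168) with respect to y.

Factor the denominator: (y - 7)*(y - 2)*(y + 2)*(y + 6).
Partial-fraction decomposition: 31/(208*(y + 6)) - 1/(72*(y + 2)) + 3/(80*(y - 2)) - 101/(585*(y - 7)).
Integrate each term: A/(y−a) contributes A·log|y−a|.

-101*log(y - 7)/585 + 3*log(y - 2)/80 - log(y + 2)/72 + 31*log(y + 6)/208 + C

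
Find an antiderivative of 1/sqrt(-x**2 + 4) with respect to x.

Substitute x = 2·sin(θ), so dx = 2·cos(θ) dθ and the radical becomes sqrt(-x**2 + 4) = 2·cos(θ) by the Pythagorean identity.
Integrate the resulting trig expression in θ, then back-substitute θ = asin(x/2), sin(θ) = x/2, cos(θ) = sqrt(-x**2 + 4)/2 (absorbing any constant into C).

asin(x/2) + C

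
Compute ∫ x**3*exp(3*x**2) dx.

(3*x**2 - 1)*exp(3*x**2)/18 + C

Let u = x², du = 2x dx; rewrite as (1/2)∫ u^1·exp(3u) du.
Now integrate by parts 1 time.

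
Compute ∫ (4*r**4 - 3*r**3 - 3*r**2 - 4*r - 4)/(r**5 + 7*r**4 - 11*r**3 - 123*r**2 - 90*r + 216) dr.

Factor the denominator: (r - 4)*(r - 1)*(r + 3)**2*(r + 6).
Partial-fraction decomposition: 2872/(315*(r + 6)) - 19993/(3528*(r + 3)) + 193/(42*(r + 3)**2) + 5/(168*(r - 1)) + 382/(735*(r - 4)).
Integrate each term; A/(r−a) gives A·log|r−a|; A/(r−a)² gives −A/(r−a).

382*log(r - 4)/735 + 5*log(r - 1)/168 - 19993*log(r + 3)/3528 + 2872*log(r + 6)/315 - 193/(42*r + 126) + C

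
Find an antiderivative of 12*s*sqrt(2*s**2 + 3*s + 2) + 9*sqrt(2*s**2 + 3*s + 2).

2*(2*s**2 + 3*s + 2)**(3/2) + C

Let u = 2*s**2 + 3*s + 2, so du = (4*s + 3) ds.
Rewriting, the integral becomes 3·∫ √u du = 3·(2/3)u^(3/2).
Substituting back, u = 2*s**2 + 3*s + 2.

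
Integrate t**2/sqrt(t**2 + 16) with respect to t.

t*sqrt(t**2 + 16)/2 - 8*log(t + sqrt(t**2 + 16)) + C

Substitute t = 4·tan(θ), so dt = 4·sec(θ)^2 dθ and the radical becomes sqrt(t**2 + 16) = 4·sec(θ) by the Pythagorean identity.
Integrate the resulting trig expression in θ, then back-substitute tan(θ) = t/4, sec(θ) = sqrt(t**2 + 16)/4 (absorbing any constant into C).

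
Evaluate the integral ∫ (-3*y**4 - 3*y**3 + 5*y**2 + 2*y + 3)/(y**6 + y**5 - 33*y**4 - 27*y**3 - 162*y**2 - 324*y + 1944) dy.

Factor the denominator: (y - 6)*(y - 2)*(y + 3)*(y + 6)*(y**2 + 9).
Partial-fraction decomposition: (25*y - 756)/(1755*(y**2 + 9)) + 341/(1440*(y + 6)) - 4/(81*(y + 3)) + 9/(416*(y - 2)) - 1447/(6480*(y - 6)).
Integrate each term; A/(y−a) gives A·log|y−a|; the (By+D)/(y²+p²) term gives a log and an atan.

-1447*log(y - 6)/6480 + 9*log(y - 2)/416 - 4*log(y + 3)/81 + 341*log(y + 6)/1440 + 5*log(y**2 + 9)/702 - 28*atan(y/3)/195 + C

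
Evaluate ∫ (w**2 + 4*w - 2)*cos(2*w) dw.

Use integration by parts with u = w**2 + 4*w - 2, dv = cos(2*w) dw, so v = sin(2*w)/2.
Apply parts 2 times (tabular method): alternate signs, differentiate u down to 0, integrate dv up.

w**2*sin(2*w)/2 + 2*w*sin(2*w) + w*cos(2*w)/2 - 5*sin(2*w)/4 + cos(2*w) + C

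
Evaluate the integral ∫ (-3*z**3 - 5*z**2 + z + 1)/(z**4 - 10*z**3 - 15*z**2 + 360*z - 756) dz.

Factor the denominator: (z - 7)*(z - 6)*(z - 3)*(z + 6).
Partial-fraction decomposition: -463/(1404*(z + 6)) - 61/(54*(z - 3)) + 821/(36*(z - 6)) - 633/(26*(z - 7)).
Integrate each term: A/(z−a) contributes A·log|z−a|.

-633*log(z - 7)/26 + 821*log(z - 6)/36 - 61*log(z - 3)/54 - 463*log(z + 6)/1404 + C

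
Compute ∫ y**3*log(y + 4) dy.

y**4*log(y + 4)/4 - y**4/16 + y**3/3 - 2*y**2 + 16*y - 64*log(y + 4) + C

Use integration by parts with u = log(y + 4), dv = y**3 dy.
Then du = 1/(y + 4) dy and v = y**4/4.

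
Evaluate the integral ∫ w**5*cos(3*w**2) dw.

Let u = w², du = 2w dw; rewrite as (1/2)∫ u^2·cos(3u) du.
Now integrate by parts 2 times.

w**4*sin(3*w**2)/6 + w**2*cos(3*w**2)/9 - sin(3*w**2)/27 + C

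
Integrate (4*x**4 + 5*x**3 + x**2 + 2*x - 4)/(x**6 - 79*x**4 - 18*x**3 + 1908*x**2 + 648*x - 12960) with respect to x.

29273*log(x - 6)/653400 + 235*log(x - 3)/2268 - 177*log(x + 4)/350 + 943*log(x + 5)/484 - 1031*log(x + 6)/648 - 1577/(990*x - 5940) + C

Factor the denominator: (x - 6)**2*(x - 3)*(x + 4)*(x + 5)*(x + 6).
Partial-fraction decomposition: -1031/(648*(x + 6)) + 943/(484*(x + 5)) - 177/(350*(x + 4)) + 235/(2268*(x - 3)) + 29273/(653400*(x - 6)) + 1577/(990*(x - 6)**2).
Integrate each term; A/(x−a) gives A·log|x−a|; A/(x−a)² gives −A/(x−a).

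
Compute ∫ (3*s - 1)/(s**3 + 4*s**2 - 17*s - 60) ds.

11*log(s - 4)/63 + 5*log(s + 3)/7 - 8*log(s + 5)/9 + C

Factor the denominator: (s - 4)*(s + 3)*(s + 5).
Partial-fraction decomposition: -8/(9*(s + 5)) + 5/(7*(s + 3)) + 11/(63*(s - 4)).
Integrate each term: A/(s−a) contributes A·log|s−a|.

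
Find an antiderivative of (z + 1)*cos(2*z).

Use integration by parts with u = z + 1, dv = cos(2*z) dz, so v = sin(2*z)/2.
Apply parts 1 times (tabular method): alternate signs, differentiate u down to 0, integrate dv up.

z*sin(2*z)/2 + sin(2*z)/2 + cos(2*z)/4 + C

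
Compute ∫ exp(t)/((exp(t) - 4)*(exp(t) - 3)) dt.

log(exp(t) - 4) - log(exp(t) - 3) + C

Let u = e^t, du = e^t dt.
The integral becomes ∫ du/((u-3)(u-4)); decompose into partial fractions.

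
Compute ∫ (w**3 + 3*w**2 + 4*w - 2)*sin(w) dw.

Use integration by parts with u = w**3 + 3*w**2 + 4*w - 2, dv = sin(w) dw, so v = -cos(w).
Apply parts 3 times (tabular method): alternate signs, differentiate u down to 0, integrate dv up.

-w**3*cos(w) + 3*w**2*sin(w) - 3*w**2*cos(w) + 6*w*sin(w) + 2*w*cos(w) - 2*sin(w) + 8*cos(w) + C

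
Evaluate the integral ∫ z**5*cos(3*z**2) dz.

Let u = z², du = 2z dz; rewrite as (1/2)∫ u^2·cos(3u) du.
Now integrate by parts 2 times.

z**4*sin(3*z**2)/6 + z**2*cos(3*z**2)/9 - sin(3*z**2)/27 + C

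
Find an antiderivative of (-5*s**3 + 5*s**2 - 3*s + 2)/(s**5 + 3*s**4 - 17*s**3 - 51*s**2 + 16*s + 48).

Factor the denominator: (s - 4)*(s - 1)*(s + 1)*(s + 3)*(s + 4).
Partial-fraction decomposition: 69/(20*(s + 4)) - 191/(56*(s + 3)) + 1/(4*(s + 1)) + 1/(120*(s - 1)) - 25/(84*(s - 4)).
Integrate each term: A/(s−a) contributes A·log|s−a|.

-25*log(s - 4)/84 + log(s - 1)/120 + log(s + 1)/4 - 191*log(s + 3)/56 + 69*log(s + 4)/20 + C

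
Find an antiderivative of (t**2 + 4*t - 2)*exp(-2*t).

(-2*t**2 - 10*t - 1)*exp(-2*t)/4 + C

Use integration by parts with u = t**2 + 4*t - 2, dv = exp(-2*t) dt, so v = -exp(-2*t)/2.
Apply parts 2 times (tabular method): alternate signs, differentiate u down to 0, integrate dv up.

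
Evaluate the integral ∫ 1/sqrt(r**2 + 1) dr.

Substitute r = tan(θ), so dr = sec(θ)^2 dθ and the radical becomes sqrt(r**2 + 1) = sec(θ) by the Pythagorean identity.
Integrate the resulting trig expression in θ, then back-substitute tan(θ) = r, sec(θ) = sqrt(r**2 + 1) (absorbing any constant into C).

log(r + sqrt(r**2 + 1)) + C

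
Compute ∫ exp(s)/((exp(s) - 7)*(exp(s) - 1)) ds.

Let u = e^s, du = e^s ds.
The integral becomes ∫ du/((u-1)(u-7)); decompose into partial fractions.

log(exp(s) - 7)/6 - log(exp(s) - 1)/6 + C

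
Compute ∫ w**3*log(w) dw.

w**4*log(w)/4 - w**4/16 + C

Use integration by parts with u = log(w), dv = w**3 dw.
Then du = 1/w dw and v = w**4/4.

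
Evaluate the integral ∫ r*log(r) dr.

Use integration by parts with u = log(r), dv = r dr.
Then du = 1/r dr and v = r**2/2.

r**2*log(r)/2 - r**2/4 + C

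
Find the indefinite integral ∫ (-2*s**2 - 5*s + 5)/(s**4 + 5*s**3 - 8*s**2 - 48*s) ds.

Factor the denominator: s*(s - 3)*(s + 4)**2.
Partial-fraction decomposition: 33/(112*(s + 4)) - 1/(4*(s + 4)**2) - 4/(21*(s - 3)) - 5/(48*s).
Integrate each term; A/(s−a) gives A·log|s−a|; A/(s−a)² gives −A/(s−a).

-5*log(s)/48 - 4*log(s - 3)/21 + 33*log(s + 4)/112 + 1/(4*s + 16) + C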